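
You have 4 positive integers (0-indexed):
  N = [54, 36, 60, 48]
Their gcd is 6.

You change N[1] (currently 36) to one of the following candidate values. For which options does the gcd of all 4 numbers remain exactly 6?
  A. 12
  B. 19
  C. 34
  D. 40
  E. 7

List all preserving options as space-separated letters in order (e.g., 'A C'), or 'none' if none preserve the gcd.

Answer: A

Derivation:
Old gcd = 6; gcd of others (without N[1]) = 6
New gcd for candidate v: gcd(6, v). Preserves old gcd iff gcd(6, v) = 6.
  Option A: v=12, gcd(6,12)=6 -> preserves
  Option B: v=19, gcd(6,19)=1 -> changes
  Option C: v=34, gcd(6,34)=2 -> changes
  Option D: v=40, gcd(6,40)=2 -> changes
  Option E: v=7, gcd(6,7)=1 -> changes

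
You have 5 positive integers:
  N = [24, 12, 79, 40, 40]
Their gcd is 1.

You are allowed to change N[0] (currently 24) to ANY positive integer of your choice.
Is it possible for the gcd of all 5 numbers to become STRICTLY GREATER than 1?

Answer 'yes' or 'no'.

Answer: no

Derivation:
Current gcd = 1
gcd of all OTHER numbers (without N[0]=24): gcd([12, 79, 40, 40]) = 1
The new gcd after any change is gcd(1, new_value).
This can be at most 1.
Since 1 = old gcd 1, the gcd can only stay the same or decrease.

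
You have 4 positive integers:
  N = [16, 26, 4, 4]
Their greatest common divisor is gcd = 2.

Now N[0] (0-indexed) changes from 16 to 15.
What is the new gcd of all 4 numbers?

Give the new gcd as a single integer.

Answer: 1

Derivation:
Numbers: [16, 26, 4, 4], gcd = 2
Change: index 0, 16 -> 15
gcd of the OTHER numbers (without index 0): gcd([26, 4, 4]) = 2
New gcd = gcd(g_others, new_val) = gcd(2, 15) = 1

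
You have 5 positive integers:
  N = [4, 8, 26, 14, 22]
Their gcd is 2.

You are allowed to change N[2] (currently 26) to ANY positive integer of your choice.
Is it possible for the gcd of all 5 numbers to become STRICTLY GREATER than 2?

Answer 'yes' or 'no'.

Current gcd = 2
gcd of all OTHER numbers (without N[2]=26): gcd([4, 8, 14, 22]) = 2
The new gcd after any change is gcd(2, new_value).
This can be at most 2.
Since 2 = old gcd 2, the gcd can only stay the same or decrease.

Answer: no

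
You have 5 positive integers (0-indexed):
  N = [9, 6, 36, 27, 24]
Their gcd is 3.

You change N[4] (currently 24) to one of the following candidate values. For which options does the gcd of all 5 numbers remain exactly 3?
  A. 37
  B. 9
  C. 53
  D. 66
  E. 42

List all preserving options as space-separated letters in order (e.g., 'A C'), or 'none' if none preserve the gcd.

Old gcd = 3; gcd of others (without N[4]) = 3
New gcd for candidate v: gcd(3, v). Preserves old gcd iff gcd(3, v) = 3.
  Option A: v=37, gcd(3,37)=1 -> changes
  Option B: v=9, gcd(3,9)=3 -> preserves
  Option C: v=53, gcd(3,53)=1 -> changes
  Option D: v=66, gcd(3,66)=3 -> preserves
  Option E: v=42, gcd(3,42)=3 -> preserves

Answer: B D E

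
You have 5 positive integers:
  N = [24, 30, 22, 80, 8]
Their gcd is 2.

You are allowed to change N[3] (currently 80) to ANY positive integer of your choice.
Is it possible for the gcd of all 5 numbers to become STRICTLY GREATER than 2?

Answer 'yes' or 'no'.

Answer: no

Derivation:
Current gcd = 2
gcd of all OTHER numbers (without N[3]=80): gcd([24, 30, 22, 8]) = 2
The new gcd after any change is gcd(2, new_value).
This can be at most 2.
Since 2 = old gcd 2, the gcd can only stay the same or decrease.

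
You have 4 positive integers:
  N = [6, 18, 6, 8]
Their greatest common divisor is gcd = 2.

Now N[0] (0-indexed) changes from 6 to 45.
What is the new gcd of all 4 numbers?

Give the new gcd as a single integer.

Answer: 1

Derivation:
Numbers: [6, 18, 6, 8], gcd = 2
Change: index 0, 6 -> 45
gcd of the OTHER numbers (without index 0): gcd([18, 6, 8]) = 2
New gcd = gcd(g_others, new_val) = gcd(2, 45) = 1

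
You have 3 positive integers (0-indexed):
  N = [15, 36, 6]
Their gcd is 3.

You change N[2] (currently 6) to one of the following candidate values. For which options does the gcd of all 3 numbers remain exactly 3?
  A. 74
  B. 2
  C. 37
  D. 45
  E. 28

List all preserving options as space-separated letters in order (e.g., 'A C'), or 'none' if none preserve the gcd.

Old gcd = 3; gcd of others (without N[2]) = 3
New gcd for candidate v: gcd(3, v). Preserves old gcd iff gcd(3, v) = 3.
  Option A: v=74, gcd(3,74)=1 -> changes
  Option B: v=2, gcd(3,2)=1 -> changes
  Option C: v=37, gcd(3,37)=1 -> changes
  Option D: v=45, gcd(3,45)=3 -> preserves
  Option E: v=28, gcd(3,28)=1 -> changes

Answer: D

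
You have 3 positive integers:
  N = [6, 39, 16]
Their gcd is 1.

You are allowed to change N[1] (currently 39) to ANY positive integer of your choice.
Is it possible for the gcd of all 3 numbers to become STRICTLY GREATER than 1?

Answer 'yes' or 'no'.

Current gcd = 1
gcd of all OTHER numbers (without N[1]=39): gcd([6, 16]) = 2
The new gcd after any change is gcd(2, new_value).
This can be at most 2.
Since 2 > old gcd 1, the gcd CAN increase (e.g., set N[1] = 2).

Answer: yes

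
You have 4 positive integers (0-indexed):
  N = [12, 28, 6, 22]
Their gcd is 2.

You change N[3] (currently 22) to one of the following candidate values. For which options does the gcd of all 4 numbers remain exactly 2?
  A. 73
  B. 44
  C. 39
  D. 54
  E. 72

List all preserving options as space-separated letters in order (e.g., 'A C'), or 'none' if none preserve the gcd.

Answer: B D E

Derivation:
Old gcd = 2; gcd of others (without N[3]) = 2
New gcd for candidate v: gcd(2, v). Preserves old gcd iff gcd(2, v) = 2.
  Option A: v=73, gcd(2,73)=1 -> changes
  Option B: v=44, gcd(2,44)=2 -> preserves
  Option C: v=39, gcd(2,39)=1 -> changes
  Option D: v=54, gcd(2,54)=2 -> preserves
  Option E: v=72, gcd(2,72)=2 -> preserves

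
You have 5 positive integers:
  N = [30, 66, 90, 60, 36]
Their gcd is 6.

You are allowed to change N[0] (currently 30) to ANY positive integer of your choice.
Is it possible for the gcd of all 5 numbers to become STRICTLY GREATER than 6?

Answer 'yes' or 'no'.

Answer: no

Derivation:
Current gcd = 6
gcd of all OTHER numbers (without N[0]=30): gcd([66, 90, 60, 36]) = 6
The new gcd after any change is gcd(6, new_value).
This can be at most 6.
Since 6 = old gcd 6, the gcd can only stay the same or decrease.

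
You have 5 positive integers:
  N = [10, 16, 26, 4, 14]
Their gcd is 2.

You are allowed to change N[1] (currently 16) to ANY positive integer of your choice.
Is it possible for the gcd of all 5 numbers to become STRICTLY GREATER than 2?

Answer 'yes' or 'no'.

Current gcd = 2
gcd of all OTHER numbers (without N[1]=16): gcd([10, 26, 4, 14]) = 2
The new gcd after any change is gcd(2, new_value).
This can be at most 2.
Since 2 = old gcd 2, the gcd can only stay the same or decrease.

Answer: no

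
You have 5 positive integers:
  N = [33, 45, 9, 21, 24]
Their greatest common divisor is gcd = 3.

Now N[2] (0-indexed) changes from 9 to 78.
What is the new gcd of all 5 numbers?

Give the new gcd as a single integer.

Numbers: [33, 45, 9, 21, 24], gcd = 3
Change: index 2, 9 -> 78
gcd of the OTHER numbers (without index 2): gcd([33, 45, 21, 24]) = 3
New gcd = gcd(g_others, new_val) = gcd(3, 78) = 3

Answer: 3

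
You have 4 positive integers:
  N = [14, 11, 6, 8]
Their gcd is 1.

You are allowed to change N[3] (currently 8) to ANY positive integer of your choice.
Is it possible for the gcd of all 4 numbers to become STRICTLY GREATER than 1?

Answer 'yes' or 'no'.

Current gcd = 1
gcd of all OTHER numbers (without N[3]=8): gcd([14, 11, 6]) = 1
The new gcd after any change is gcd(1, new_value).
This can be at most 1.
Since 1 = old gcd 1, the gcd can only stay the same or decrease.

Answer: no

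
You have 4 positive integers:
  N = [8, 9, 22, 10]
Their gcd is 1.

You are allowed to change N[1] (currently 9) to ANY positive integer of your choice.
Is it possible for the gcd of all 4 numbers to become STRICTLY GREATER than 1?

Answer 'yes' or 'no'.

Current gcd = 1
gcd of all OTHER numbers (without N[1]=9): gcd([8, 22, 10]) = 2
The new gcd after any change is gcd(2, new_value).
This can be at most 2.
Since 2 > old gcd 1, the gcd CAN increase (e.g., set N[1] = 2).

Answer: yes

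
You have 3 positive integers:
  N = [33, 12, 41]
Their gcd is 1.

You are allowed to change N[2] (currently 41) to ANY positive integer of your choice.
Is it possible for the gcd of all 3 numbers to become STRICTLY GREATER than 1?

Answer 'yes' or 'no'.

Answer: yes

Derivation:
Current gcd = 1
gcd of all OTHER numbers (without N[2]=41): gcd([33, 12]) = 3
The new gcd after any change is gcd(3, new_value).
This can be at most 3.
Since 3 > old gcd 1, the gcd CAN increase (e.g., set N[2] = 3).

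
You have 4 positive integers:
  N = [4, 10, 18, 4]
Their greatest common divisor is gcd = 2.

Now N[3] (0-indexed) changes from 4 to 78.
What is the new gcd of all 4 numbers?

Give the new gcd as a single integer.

Numbers: [4, 10, 18, 4], gcd = 2
Change: index 3, 4 -> 78
gcd of the OTHER numbers (without index 3): gcd([4, 10, 18]) = 2
New gcd = gcd(g_others, new_val) = gcd(2, 78) = 2

Answer: 2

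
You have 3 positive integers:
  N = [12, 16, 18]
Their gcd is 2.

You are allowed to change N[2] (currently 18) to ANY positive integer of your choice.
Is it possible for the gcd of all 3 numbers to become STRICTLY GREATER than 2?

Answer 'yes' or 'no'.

Current gcd = 2
gcd of all OTHER numbers (without N[2]=18): gcd([12, 16]) = 4
The new gcd after any change is gcd(4, new_value).
This can be at most 4.
Since 4 > old gcd 2, the gcd CAN increase (e.g., set N[2] = 4).

Answer: yes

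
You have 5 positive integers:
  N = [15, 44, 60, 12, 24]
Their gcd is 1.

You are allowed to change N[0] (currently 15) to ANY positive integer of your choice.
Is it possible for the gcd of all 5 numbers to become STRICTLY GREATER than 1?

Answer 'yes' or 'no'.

Answer: yes

Derivation:
Current gcd = 1
gcd of all OTHER numbers (without N[0]=15): gcd([44, 60, 12, 24]) = 4
The new gcd after any change is gcd(4, new_value).
This can be at most 4.
Since 4 > old gcd 1, the gcd CAN increase (e.g., set N[0] = 4).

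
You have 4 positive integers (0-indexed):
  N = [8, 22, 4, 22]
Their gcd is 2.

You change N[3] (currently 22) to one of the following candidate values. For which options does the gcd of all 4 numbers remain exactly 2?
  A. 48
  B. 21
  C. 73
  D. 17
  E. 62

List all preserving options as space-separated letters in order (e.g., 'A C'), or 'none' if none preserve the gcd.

Answer: A E

Derivation:
Old gcd = 2; gcd of others (without N[3]) = 2
New gcd for candidate v: gcd(2, v). Preserves old gcd iff gcd(2, v) = 2.
  Option A: v=48, gcd(2,48)=2 -> preserves
  Option B: v=21, gcd(2,21)=1 -> changes
  Option C: v=73, gcd(2,73)=1 -> changes
  Option D: v=17, gcd(2,17)=1 -> changes
  Option E: v=62, gcd(2,62)=2 -> preserves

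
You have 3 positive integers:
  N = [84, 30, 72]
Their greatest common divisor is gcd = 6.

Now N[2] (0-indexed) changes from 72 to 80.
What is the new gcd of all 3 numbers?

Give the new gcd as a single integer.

Answer: 2

Derivation:
Numbers: [84, 30, 72], gcd = 6
Change: index 2, 72 -> 80
gcd of the OTHER numbers (without index 2): gcd([84, 30]) = 6
New gcd = gcd(g_others, new_val) = gcd(6, 80) = 2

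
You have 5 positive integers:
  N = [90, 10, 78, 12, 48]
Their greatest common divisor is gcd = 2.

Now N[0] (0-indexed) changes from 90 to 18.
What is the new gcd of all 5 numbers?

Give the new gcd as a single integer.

Numbers: [90, 10, 78, 12, 48], gcd = 2
Change: index 0, 90 -> 18
gcd of the OTHER numbers (without index 0): gcd([10, 78, 12, 48]) = 2
New gcd = gcd(g_others, new_val) = gcd(2, 18) = 2

Answer: 2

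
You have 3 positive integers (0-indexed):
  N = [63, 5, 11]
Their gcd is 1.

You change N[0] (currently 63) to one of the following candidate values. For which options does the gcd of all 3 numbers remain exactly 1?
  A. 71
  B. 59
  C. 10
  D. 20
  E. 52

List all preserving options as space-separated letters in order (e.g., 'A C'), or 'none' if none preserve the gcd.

Answer: A B C D E

Derivation:
Old gcd = 1; gcd of others (without N[0]) = 1
New gcd for candidate v: gcd(1, v). Preserves old gcd iff gcd(1, v) = 1.
  Option A: v=71, gcd(1,71)=1 -> preserves
  Option B: v=59, gcd(1,59)=1 -> preserves
  Option C: v=10, gcd(1,10)=1 -> preserves
  Option D: v=20, gcd(1,20)=1 -> preserves
  Option E: v=52, gcd(1,52)=1 -> preserves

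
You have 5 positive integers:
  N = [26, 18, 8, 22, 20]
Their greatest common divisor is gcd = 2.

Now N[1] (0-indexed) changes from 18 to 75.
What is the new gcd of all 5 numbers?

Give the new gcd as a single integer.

Answer: 1

Derivation:
Numbers: [26, 18, 8, 22, 20], gcd = 2
Change: index 1, 18 -> 75
gcd of the OTHER numbers (without index 1): gcd([26, 8, 22, 20]) = 2
New gcd = gcd(g_others, new_val) = gcd(2, 75) = 1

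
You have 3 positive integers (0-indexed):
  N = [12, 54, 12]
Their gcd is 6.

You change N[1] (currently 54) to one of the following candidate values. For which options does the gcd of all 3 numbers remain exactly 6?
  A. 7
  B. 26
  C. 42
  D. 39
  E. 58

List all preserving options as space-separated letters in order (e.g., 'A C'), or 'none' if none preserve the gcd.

Answer: C

Derivation:
Old gcd = 6; gcd of others (without N[1]) = 12
New gcd for candidate v: gcd(12, v). Preserves old gcd iff gcd(12, v) = 6.
  Option A: v=7, gcd(12,7)=1 -> changes
  Option B: v=26, gcd(12,26)=2 -> changes
  Option C: v=42, gcd(12,42)=6 -> preserves
  Option D: v=39, gcd(12,39)=3 -> changes
  Option E: v=58, gcd(12,58)=2 -> changes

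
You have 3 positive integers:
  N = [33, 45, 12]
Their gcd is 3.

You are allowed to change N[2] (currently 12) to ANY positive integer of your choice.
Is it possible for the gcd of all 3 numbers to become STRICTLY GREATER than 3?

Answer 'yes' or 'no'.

Answer: no

Derivation:
Current gcd = 3
gcd of all OTHER numbers (without N[2]=12): gcd([33, 45]) = 3
The new gcd after any change is gcd(3, new_value).
This can be at most 3.
Since 3 = old gcd 3, the gcd can only stay the same or decrease.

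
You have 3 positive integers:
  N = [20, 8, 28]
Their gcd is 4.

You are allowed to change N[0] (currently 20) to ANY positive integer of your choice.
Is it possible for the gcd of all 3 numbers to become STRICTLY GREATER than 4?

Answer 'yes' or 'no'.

Current gcd = 4
gcd of all OTHER numbers (without N[0]=20): gcd([8, 28]) = 4
The new gcd after any change is gcd(4, new_value).
This can be at most 4.
Since 4 = old gcd 4, the gcd can only stay the same or decrease.

Answer: no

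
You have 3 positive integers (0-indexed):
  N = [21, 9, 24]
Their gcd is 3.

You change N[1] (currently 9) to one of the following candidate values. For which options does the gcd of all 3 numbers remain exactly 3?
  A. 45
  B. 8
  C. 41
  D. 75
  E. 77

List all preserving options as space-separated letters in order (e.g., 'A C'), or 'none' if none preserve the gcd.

Answer: A D

Derivation:
Old gcd = 3; gcd of others (without N[1]) = 3
New gcd for candidate v: gcd(3, v). Preserves old gcd iff gcd(3, v) = 3.
  Option A: v=45, gcd(3,45)=3 -> preserves
  Option B: v=8, gcd(3,8)=1 -> changes
  Option C: v=41, gcd(3,41)=1 -> changes
  Option D: v=75, gcd(3,75)=3 -> preserves
  Option E: v=77, gcd(3,77)=1 -> changes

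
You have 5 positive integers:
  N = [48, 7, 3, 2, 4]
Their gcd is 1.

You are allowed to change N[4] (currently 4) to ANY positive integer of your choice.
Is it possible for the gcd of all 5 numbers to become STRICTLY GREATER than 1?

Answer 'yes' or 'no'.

Current gcd = 1
gcd of all OTHER numbers (without N[4]=4): gcd([48, 7, 3, 2]) = 1
The new gcd after any change is gcd(1, new_value).
This can be at most 1.
Since 1 = old gcd 1, the gcd can only stay the same or decrease.

Answer: no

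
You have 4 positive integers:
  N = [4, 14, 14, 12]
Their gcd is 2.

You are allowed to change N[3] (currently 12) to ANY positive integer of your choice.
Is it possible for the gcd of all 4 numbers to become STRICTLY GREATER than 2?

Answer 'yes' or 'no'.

Current gcd = 2
gcd of all OTHER numbers (without N[3]=12): gcd([4, 14, 14]) = 2
The new gcd after any change is gcd(2, new_value).
This can be at most 2.
Since 2 = old gcd 2, the gcd can only stay the same or decrease.

Answer: no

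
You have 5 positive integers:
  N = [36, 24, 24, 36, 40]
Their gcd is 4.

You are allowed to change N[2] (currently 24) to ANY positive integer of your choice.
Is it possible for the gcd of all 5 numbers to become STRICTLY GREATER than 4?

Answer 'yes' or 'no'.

Current gcd = 4
gcd of all OTHER numbers (without N[2]=24): gcd([36, 24, 36, 40]) = 4
The new gcd after any change is gcd(4, new_value).
This can be at most 4.
Since 4 = old gcd 4, the gcd can only stay the same or decrease.

Answer: no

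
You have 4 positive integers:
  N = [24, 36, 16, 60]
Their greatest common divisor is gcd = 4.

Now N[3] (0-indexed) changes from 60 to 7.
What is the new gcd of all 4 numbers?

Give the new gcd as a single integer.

Answer: 1

Derivation:
Numbers: [24, 36, 16, 60], gcd = 4
Change: index 3, 60 -> 7
gcd of the OTHER numbers (without index 3): gcd([24, 36, 16]) = 4
New gcd = gcd(g_others, new_val) = gcd(4, 7) = 1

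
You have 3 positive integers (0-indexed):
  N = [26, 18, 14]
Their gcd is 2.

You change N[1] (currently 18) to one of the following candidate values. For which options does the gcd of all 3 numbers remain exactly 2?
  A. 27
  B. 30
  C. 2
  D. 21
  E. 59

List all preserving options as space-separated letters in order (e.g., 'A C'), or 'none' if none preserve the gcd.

Answer: B C

Derivation:
Old gcd = 2; gcd of others (without N[1]) = 2
New gcd for candidate v: gcd(2, v). Preserves old gcd iff gcd(2, v) = 2.
  Option A: v=27, gcd(2,27)=1 -> changes
  Option B: v=30, gcd(2,30)=2 -> preserves
  Option C: v=2, gcd(2,2)=2 -> preserves
  Option D: v=21, gcd(2,21)=1 -> changes
  Option E: v=59, gcd(2,59)=1 -> changes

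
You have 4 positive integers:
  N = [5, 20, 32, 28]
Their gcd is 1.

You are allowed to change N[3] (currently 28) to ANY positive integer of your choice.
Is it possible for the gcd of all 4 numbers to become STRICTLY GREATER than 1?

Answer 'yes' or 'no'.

Answer: no

Derivation:
Current gcd = 1
gcd of all OTHER numbers (without N[3]=28): gcd([5, 20, 32]) = 1
The new gcd after any change is gcd(1, new_value).
This can be at most 1.
Since 1 = old gcd 1, the gcd can only stay the same or decrease.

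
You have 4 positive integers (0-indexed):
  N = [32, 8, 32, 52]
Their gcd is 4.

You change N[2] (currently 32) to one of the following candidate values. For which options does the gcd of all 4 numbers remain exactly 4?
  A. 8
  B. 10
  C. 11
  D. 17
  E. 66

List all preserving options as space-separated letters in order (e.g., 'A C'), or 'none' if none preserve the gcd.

Old gcd = 4; gcd of others (without N[2]) = 4
New gcd for candidate v: gcd(4, v). Preserves old gcd iff gcd(4, v) = 4.
  Option A: v=8, gcd(4,8)=4 -> preserves
  Option B: v=10, gcd(4,10)=2 -> changes
  Option C: v=11, gcd(4,11)=1 -> changes
  Option D: v=17, gcd(4,17)=1 -> changes
  Option E: v=66, gcd(4,66)=2 -> changes

Answer: A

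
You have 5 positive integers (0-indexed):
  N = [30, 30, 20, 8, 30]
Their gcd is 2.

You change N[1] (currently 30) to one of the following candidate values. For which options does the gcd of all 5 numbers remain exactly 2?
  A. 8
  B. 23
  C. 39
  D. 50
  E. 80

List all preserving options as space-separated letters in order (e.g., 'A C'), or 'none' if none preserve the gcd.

Old gcd = 2; gcd of others (without N[1]) = 2
New gcd for candidate v: gcd(2, v). Preserves old gcd iff gcd(2, v) = 2.
  Option A: v=8, gcd(2,8)=2 -> preserves
  Option B: v=23, gcd(2,23)=1 -> changes
  Option C: v=39, gcd(2,39)=1 -> changes
  Option D: v=50, gcd(2,50)=2 -> preserves
  Option E: v=80, gcd(2,80)=2 -> preserves

Answer: A D E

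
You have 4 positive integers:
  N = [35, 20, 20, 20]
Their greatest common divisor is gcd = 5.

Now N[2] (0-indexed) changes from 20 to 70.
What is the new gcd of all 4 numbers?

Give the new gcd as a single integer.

Answer: 5

Derivation:
Numbers: [35, 20, 20, 20], gcd = 5
Change: index 2, 20 -> 70
gcd of the OTHER numbers (without index 2): gcd([35, 20, 20]) = 5
New gcd = gcd(g_others, new_val) = gcd(5, 70) = 5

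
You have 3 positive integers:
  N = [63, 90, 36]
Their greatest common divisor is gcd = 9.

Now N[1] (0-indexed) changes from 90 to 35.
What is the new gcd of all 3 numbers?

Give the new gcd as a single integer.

Answer: 1

Derivation:
Numbers: [63, 90, 36], gcd = 9
Change: index 1, 90 -> 35
gcd of the OTHER numbers (without index 1): gcd([63, 36]) = 9
New gcd = gcd(g_others, new_val) = gcd(9, 35) = 1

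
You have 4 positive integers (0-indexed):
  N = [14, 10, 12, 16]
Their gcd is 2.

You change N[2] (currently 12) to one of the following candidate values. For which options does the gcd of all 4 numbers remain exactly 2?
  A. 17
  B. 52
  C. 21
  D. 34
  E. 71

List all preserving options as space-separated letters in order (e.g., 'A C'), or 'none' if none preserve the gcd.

Answer: B D

Derivation:
Old gcd = 2; gcd of others (without N[2]) = 2
New gcd for candidate v: gcd(2, v). Preserves old gcd iff gcd(2, v) = 2.
  Option A: v=17, gcd(2,17)=1 -> changes
  Option B: v=52, gcd(2,52)=2 -> preserves
  Option C: v=21, gcd(2,21)=1 -> changes
  Option D: v=34, gcd(2,34)=2 -> preserves
  Option E: v=71, gcd(2,71)=1 -> changes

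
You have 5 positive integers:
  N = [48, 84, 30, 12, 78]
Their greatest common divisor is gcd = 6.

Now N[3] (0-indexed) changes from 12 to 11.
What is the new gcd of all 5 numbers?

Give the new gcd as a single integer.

Answer: 1

Derivation:
Numbers: [48, 84, 30, 12, 78], gcd = 6
Change: index 3, 12 -> 11
gcd of the OTHER numbers (without index 3): gcd([48, 84, 30, 78]) = 6
New gcd = gcd(g_others, new_val) = gcd(6, 11) = 1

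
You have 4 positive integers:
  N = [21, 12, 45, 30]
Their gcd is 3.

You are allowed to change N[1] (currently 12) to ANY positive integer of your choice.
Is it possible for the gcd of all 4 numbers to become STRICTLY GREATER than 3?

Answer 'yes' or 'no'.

Answer: no

Derivation:
Current gcd = 3
gcd of all OTHER numbers (without N[1]=12): gcd([21, 45, 30]) = 3
The new gcd after any change is gcd(3, new_value).
This can be at most 3.
Since 3 = old gcd 3, the gcd can only stay the same or decrease.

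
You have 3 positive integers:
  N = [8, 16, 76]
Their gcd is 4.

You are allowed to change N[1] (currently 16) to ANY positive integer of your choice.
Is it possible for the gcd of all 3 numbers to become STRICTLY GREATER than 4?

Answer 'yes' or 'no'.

Answer: no

Derivation:
Current gcd = 4
gcd of all OTHER numbers (without N[1]=16): gcd([8, 76]) = 4
The new gcd after any change is gcd(4, new_value).
This can be at most 4.
Since 4 = old gcd 4, the gcd can only stay the same or decrease.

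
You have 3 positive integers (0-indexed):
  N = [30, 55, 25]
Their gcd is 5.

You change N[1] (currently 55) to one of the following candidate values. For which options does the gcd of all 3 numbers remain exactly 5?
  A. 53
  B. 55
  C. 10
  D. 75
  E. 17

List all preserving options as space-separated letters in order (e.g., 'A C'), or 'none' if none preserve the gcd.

Old gcd = 5; gcd of others (without N[1]) = 5
New gcd for candidate v: gcd(5, v). Preserves old gcd iff gcd(5, v) = 5.
  Option A: v=53, gcd(5,53)=1 -> changes
  Option B: v=55, gcd(5,55)=5 -> preserves
  Option C: v=10, gcd(5,10)=5 -> preserves
  Option D: v=75, gcd(5,75)=5 -> preserves
  Option E: v=17, gcd(5,17)=1 -> changes

Answer: B C D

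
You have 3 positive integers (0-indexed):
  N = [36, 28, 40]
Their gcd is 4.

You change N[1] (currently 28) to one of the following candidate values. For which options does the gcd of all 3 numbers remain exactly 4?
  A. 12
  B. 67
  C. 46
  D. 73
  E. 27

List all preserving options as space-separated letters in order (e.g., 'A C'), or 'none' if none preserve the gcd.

Old gcd = 4; gcd of others (without N[1]) = 4
New gcd for candidate v: gcd(4, v). Preserves old gcd iff gcd(4, v) = 4.
  Option A: v=12, gcd(4,12)=4 -> preserves
  Option B: v=67, gcd(4,67)=1 -> changes
  Option C: v=46, gcd(4,46)=2 -> changes
  Option D: v=73, gcd(4,73)=1 -> changes
  Option E: v=27, gcd(4,27)=1 -> changes

Answer: A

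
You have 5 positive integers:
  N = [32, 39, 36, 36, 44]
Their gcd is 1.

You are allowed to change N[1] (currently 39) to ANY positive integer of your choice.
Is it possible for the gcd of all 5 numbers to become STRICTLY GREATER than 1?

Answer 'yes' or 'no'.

Current gcd = 1
gcd of all OTHER numbers (without N[1]=39): gcd([32, 36, 36, 44]) = 4
The new gcd after any change is gcd(4, new_value).
This can be at most 4.
Since 4 > old gcd 1, the gcd CAN increase (e.g., set N[1] = 4).

Answer: yes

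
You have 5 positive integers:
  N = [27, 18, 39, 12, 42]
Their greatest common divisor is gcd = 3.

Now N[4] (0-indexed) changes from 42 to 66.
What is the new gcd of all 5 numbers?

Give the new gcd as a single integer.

Answer: 3

Derivation:
Numbers: [27, 18, 39, 12, 42], gcd = 3
Change: index 4, 42 -> 66
gcd of the OTHER numbers (without index 4): gcd([27, 18, 39, 12]) = 3
New gcd = gcd(g_others, new_val) = gcd(3, 66) = 3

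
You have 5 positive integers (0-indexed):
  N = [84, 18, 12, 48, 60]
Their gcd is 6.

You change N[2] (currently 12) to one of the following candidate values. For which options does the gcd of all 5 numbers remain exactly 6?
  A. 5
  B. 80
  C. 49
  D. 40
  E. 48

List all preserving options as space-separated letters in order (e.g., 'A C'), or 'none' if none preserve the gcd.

Answer: E

Derivation:
Old gcd = 6; gcd of others (without N[2]) = 6
New gcd for candidate v: gcd(6, v). Preserves old gcd iff gcd(6, v) = 6.
  Option A: v=5, gcd(6,5)=1 -> changes
  Option B: v=80, gcd(6,80)=2 -> changes
  Option C: v=49, gcd(6,49)=1 -> changes
  Option D: v=40, gcd(6,40)=2 -> changes
  Option E: v=48, gcd(6,48)=6 -> preserves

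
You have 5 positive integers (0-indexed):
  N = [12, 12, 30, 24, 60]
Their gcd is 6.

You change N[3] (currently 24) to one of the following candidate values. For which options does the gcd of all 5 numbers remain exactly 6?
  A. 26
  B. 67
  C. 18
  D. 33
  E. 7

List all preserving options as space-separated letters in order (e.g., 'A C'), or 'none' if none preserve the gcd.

Answer: C

Derivation:
Old gcd = 6; gcd of others (without N[3]) = 6
New gcd for candidate v: gcd(6, v). Preserves old gcd iff gcd(6, v) = 6.
  Option A: v=26, gcd(6,26)=2 -> changes
  Option B: v=67, gcd(6,67)=1 -> changes
  Option C: v=18, gcd(6,18)=6 -> preserves
  Option D: v=33, gcd(6,33)=3 -> changes
  Option E: v=7, gcd(6,7)=1 -> changes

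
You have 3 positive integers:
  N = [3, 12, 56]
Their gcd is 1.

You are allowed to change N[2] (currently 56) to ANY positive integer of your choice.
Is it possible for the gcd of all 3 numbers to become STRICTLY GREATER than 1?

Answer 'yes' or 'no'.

Current gcd = 1
gcd of all OTHER numbers (without N[2]=56): gcd([3, 12]) = 3
The new gcd after any change is gcd(3, new_value).
This can be at most 3.
Since 3 > old gcd 1, the gcd CAN increase (e.g., set N[2] = 3).

Answer: yes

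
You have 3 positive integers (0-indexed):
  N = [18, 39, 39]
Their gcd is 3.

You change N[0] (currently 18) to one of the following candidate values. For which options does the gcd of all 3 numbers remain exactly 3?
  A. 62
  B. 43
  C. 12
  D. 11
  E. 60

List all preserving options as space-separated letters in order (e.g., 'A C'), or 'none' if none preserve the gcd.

Old gcd = 3; gcd of others (without N[0]) = 39
New gcd for candidate v: gcd(39, v). Preserves old gcd iff gcd(39, v) = 3.
  Option A: v=62, gcd(39,62)=1 -> changes
  Option B: v=43, gcd(39,43)=1 -> changes
  Option C: v=12, gcd(39,12)=3 -> preserves
  Option D: v=11, gcd(39,11)=1 -> changes
  Option E: v=60, gcd(39,60)=3 -> preserves

Answer: C E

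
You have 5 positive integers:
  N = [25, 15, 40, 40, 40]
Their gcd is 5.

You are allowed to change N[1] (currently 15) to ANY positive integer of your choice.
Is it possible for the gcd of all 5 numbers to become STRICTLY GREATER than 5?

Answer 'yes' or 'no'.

Answer: no

Derivation:
Current gcd = 5
gcd of all OTHER numbers (without N[1]=15): gcd([25, 40, 40, 40]) = 5
The new gcd after any change is gcd(5, new_value).
This can be at most 5.
Since 5 = old gcd 5, the gcd can only stay the same or decrease.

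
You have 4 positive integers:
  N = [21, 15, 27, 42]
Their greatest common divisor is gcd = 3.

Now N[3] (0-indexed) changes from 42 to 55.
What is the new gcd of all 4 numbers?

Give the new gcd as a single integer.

Answer: 1

Derivation:
Numbers: [21, 15, 27, 42], gcd = 3
Change: index 3, 42 -> 55
gcd of the OTHER numbers (without index 3): gcd([21, 15, 27]) = 3
New gcd = gcd(g_others, new_val) = gcd(3, 55) = 1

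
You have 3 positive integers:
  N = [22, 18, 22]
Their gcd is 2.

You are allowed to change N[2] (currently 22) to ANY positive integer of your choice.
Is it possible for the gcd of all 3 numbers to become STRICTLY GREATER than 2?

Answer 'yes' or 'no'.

Answer: no

Derivation:
Current gcd = 2
gcd of all OTHER numbers (without N[2]=22): gcd([22, 18]) = 2
The new gcd after any change is gcd(2, new_value).
This can be at most 2.
Since 2 = old gcd 2, the gcd can only stay the same or decrease.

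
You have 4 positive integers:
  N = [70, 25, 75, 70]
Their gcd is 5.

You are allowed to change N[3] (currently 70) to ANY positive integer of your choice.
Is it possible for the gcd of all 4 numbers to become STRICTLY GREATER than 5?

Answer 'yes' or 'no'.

Answer: no

Derivation:
Current gcd = 5
gcd of all OTHER numbers (without N[3]=70): gcd([70, 25, 75]) = 5
The new gcd after any change is gcd(5, new_value).
This can be at most 5.
Since 5 = old gcd 5, the gcd can only stay the same or decrease.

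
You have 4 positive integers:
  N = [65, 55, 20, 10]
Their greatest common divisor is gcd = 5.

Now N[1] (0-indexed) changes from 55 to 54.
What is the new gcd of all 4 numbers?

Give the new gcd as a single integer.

Answer: 1

Derivation:
Numbers: [65, 55, 20, 10], gcd = 5
Change: index 1, 55 -> 54
gcd of the OTHER numbers (without index 1): gcd([65, 20, 10]) = 5
New gcd = gcd(g_others, new_val) = gcd(5, 54) = 1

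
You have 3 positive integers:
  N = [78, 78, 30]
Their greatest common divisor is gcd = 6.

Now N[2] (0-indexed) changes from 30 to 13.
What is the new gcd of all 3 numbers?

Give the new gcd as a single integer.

Numbers: [78, 78, 30], gcd = 6
Change: index 2, 30 -> 13
gcd of the OTHER numbers (without index 2): gcd([78, 78]) = 78
New gcd = gcd(g_others, new_val) = gcd(78, 13) = 13

Answer: 13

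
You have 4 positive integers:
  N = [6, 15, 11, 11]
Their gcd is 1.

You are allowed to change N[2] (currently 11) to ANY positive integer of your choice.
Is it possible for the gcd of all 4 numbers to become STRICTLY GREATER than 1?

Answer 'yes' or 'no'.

Current gcd = 1
gcd of all OTHER numbers (without N[2]=11): gcd([6, 15, 11]) = 1
The new gcd after any change is gcd(1, new_value).
This can be at most 1.
Since 1 = old gcd 1, the gcd can only stay the same or decrease.

Answer: no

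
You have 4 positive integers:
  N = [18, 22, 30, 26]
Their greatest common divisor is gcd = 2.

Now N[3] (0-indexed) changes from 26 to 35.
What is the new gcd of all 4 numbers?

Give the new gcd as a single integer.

Answer: 1

Derivation:
Numbers: [18, 22, 30, 26], gcd = 2
Change: index 3, 26 -> 35
gcd of the OTHER numbers (without index 3): gcd([18, 22, 30]) = 2
New gcd = gcd(g_others, new_val) = gcd(2, 35) = 1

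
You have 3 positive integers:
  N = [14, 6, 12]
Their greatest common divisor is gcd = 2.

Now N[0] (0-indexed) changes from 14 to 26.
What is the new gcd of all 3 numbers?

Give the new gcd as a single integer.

Numbers: [14, 6, 12], gcd = 2
Change: index 0, 14 -> 26
gcd of the OTHER numbers (without index 0): gcd([6, 12]) = 6
New gcd = gcd(g_others, new_val) = gcd(6, 26) = 2

Answer: 2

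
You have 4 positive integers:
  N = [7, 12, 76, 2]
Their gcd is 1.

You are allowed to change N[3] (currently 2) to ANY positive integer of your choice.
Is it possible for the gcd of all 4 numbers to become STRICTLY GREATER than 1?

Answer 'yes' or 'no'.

Answer: no

Derivation:
Current gcd = 1
gcd of all OTHER numbers (without N[3]=2): gcd([7, 12, 76]) = 1
The new gcd after any change is gcd(1, new_value).
This can be at most 1.
Since 1 = old gcd 1, the gcd can only stay the same or decrease.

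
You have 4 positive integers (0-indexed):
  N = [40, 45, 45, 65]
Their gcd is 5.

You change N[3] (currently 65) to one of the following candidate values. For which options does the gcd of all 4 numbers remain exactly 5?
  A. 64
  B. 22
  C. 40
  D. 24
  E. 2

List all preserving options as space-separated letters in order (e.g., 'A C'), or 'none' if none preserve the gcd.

Answer: C

Derivation:
Old gcd = 5; gcd of others (without N[3]) = 5
New gcd for candidate v: gcd(5, v). Preserves old gcd iff gcd(5, v) = 5.
  Option A: v=64, gcd(5,64)=1 -> changes
  Option B: v=22, gcd(5,22)=1 -> changes
  Option C: v=40, gcd(5,40)=5 -> preserves
  Option D: v=24, gcd(5,24)=1 -> changes
  Option E: v=2, gcd(5,2)=1 -> changes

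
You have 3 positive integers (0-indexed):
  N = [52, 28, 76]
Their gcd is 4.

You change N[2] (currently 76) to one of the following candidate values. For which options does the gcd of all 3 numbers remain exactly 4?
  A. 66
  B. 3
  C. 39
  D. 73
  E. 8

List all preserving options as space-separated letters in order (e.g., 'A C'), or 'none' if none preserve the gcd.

Old gcd = 4; gcd of others (without N[2]) = 4
New gcd for candidate v: gcd(4, v). Preserves old gcd iff gcd(4, v) = 4.
  Option A: v=66, gcd(4,66)=2 -> changes
  Option B: v=3, gcd(4,3)=1 -> changes
  Option C: v=39, gcd(4,39)=1 -> changes
  Option D: v=73, gcd(4,73)=1 -> changes
  Option E: v=8, gcd(4,8)=4 -> preserves

Answer: E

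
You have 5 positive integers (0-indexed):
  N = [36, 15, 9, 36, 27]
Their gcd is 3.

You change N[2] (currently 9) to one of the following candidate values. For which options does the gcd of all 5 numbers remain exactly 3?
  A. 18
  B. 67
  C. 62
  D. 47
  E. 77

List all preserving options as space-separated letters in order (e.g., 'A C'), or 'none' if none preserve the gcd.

Answer: A

Derivation:
Old gcd = 3; gcd of others (without N[2]) = 3
New gcd for candidate v: gcd(3, v). Preserves old gcd iff gcd(3, v) = 3.
  Option A: v=18, gcd(3,18)=3 -> preserves
  Option B: v=67, gcd(3,67)=1 -> changes
  Option C: v=62, gcd(3,62)=1 -> changes
  Option D: v=47, gcd(3,47)=1 -> changes
  Option E: v=77, gcd(3,77)=1 -> changes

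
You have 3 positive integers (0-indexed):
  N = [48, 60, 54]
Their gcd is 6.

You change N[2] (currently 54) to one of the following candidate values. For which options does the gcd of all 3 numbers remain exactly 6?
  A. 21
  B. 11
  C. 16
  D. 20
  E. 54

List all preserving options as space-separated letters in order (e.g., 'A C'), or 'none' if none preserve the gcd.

Old gcd = 6; gcd of others (without N[2]) = 12
New gcd for candidate v: gcd(12, v). Preserves old gcd iff gcd(12, v) = 6.
  Option A: v=21, gcd(12,21)=3 -> changes
  Option B: v=11, gcd(12,11)=1 -> changes
  Option C: v=16, gcd(12,16)=4 -> changes
  Option D: v=20, gcd(12,20)=4 -> changes
  Option E: v=54, gcd(12,54)=6 -> preserves

Answer: E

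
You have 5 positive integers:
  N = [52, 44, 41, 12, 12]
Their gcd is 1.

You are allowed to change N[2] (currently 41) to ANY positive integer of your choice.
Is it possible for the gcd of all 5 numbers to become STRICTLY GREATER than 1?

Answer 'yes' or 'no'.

Answer: yes

Derivation:
Current gcd = 1
gcd of all OTHER numbers (without N[2]=41): gcd([52, 44, 12, 12]) = 4
The new gcd after any change is gcd(4, new_value).
This can be at most 4.
Since 4 > old gcd 1, the gcd CAN increase (e.g., set N[2] = 4).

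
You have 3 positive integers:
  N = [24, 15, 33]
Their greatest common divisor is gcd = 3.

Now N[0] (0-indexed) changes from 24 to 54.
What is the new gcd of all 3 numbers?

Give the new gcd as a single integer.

Answer: 3

Derivation:
Numbers: [24, 15, 33], gcd = 3
Change: index 0, 24 -> 54
gcd of the OTHER numbers (without index 0): gcd([15, 33]) = 3
New gcd = gcd(g_others, new_val) = gcd(3, 54) = 3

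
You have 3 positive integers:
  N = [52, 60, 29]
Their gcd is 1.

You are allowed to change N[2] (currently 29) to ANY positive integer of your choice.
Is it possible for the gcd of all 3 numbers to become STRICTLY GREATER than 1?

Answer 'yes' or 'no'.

Answer: yes

Derivation:
Current gcd = 1
gcd of all OTHER numbers (without N[2]=29): gcd([52, 60]) = 4
The new gcd after any change is gcd(4, new_value).
This can be at most 4.
Since 4 > old gcd 1, the gcd CAN increase (e.g., set N[2] = 4).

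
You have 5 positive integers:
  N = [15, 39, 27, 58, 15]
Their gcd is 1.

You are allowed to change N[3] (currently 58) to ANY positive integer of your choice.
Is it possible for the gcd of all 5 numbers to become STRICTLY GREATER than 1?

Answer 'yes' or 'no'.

Answer: yes

Derivation:
Current gcd = 1
gcd of all OTHER numbers (without N[3]=58): gcd([15, 39, 27, 15]) = 3
The new gcd after any change is gcd(3, new_value).
This can be at most 3.
Since 3 > old gcd 1, the gcd CAN increase (e.g., set N[3] = 3).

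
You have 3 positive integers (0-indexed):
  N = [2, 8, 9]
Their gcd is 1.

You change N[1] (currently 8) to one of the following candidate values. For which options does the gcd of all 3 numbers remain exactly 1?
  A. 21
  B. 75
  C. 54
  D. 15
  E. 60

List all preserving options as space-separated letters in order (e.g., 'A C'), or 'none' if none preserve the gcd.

Answer: A B C D E

Derivation:
Old gcd = 1; gcd of others (without N[1]) = 1
New gcd for candidate v: gcd(1, v). Preserves old gcd iff gcd(1, v) = 1.
  Option A: v=21, gcd(1,21)=1 -> preserves
  Option B: v=75, gcd(1,75)=1 -> preserves
  Option C: v=54, gcd(1,54)=1 -> preserves
  Option D: v=15, gcd(1,15)=1 -> preserves
  Option E: v=60, gcd(1,60)=1 -> preserves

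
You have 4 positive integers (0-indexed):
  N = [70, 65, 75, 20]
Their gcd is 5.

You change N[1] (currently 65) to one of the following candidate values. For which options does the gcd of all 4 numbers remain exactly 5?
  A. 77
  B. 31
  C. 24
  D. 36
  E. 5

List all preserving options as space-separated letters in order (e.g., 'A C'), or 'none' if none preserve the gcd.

Answer: E

Derivation:
Old gcd = 5; gcd of others (without N[1]) = 5
New gcd for candidate v: gcd(5, v). Preserves old gcd iff gcd(5, v) = 5.
  Option A: v=77, gcd(5,77)=1 -> changes
  Option B: v=31, gcd(5,31)=1 -> changes
  Option C: v=24, gcd(5,24)=1 -> changes
  Option D: v=36, gcd(5,36)=1 -> changes
  Option E: v=5, gcd(5,5)=5 -> preserves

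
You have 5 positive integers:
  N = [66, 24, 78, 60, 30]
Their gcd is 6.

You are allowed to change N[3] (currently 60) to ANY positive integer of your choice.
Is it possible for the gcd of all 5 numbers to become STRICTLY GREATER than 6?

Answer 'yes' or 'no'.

Current gcd = 6
gcd of all OTHER numbers (without N[3]=60): gcd([66, 24, 78, 30]) = 6
The new gcd after any change is gcd(6, new_value).
This can be at most 6.
Since 6 = old gcd 6, the gcd can only stay the same or decrease.

Answer: no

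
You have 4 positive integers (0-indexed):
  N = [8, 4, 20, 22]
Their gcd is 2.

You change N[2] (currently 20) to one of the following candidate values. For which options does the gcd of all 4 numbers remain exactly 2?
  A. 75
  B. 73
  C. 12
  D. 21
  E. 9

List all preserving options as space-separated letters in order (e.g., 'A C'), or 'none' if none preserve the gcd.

Old gcd = 2; gcd of others (without N[2]) = 2
New gcd for candidate v: gcd(2, v). Preserves old gcd iff gcd(2, v) = 2.
  Option A: v=75, gcd(2,75)=1 -> changes
  Option B: v=73, gcd(2,73)=1 -> changes
  Option C: v=12, gcd(2,12)=2 -> preserves
  Option D: v=21, gcd(2,21)=1 -> changes
  Option E: v=9, gcd(2,9)=1 -> changes

Answer: C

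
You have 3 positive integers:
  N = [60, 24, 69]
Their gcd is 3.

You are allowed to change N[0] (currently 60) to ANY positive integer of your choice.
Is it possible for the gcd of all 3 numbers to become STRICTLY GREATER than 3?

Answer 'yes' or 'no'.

Current gcd = 3
gcd of all OTHER numbers (without N[0]=60): gcd([24, 69]) = 3
The new gcd after any change is gcd(3, new_value).
This can be at most 3.
Since 3 = old gcd 3, the gcd can only stay the same or decrease.

Answer: no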